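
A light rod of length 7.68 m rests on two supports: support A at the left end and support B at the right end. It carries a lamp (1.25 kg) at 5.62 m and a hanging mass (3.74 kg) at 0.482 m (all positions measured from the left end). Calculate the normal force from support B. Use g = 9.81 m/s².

R_B ≈ 11.3 N

Take moments about support A.
Lamp: 1.25 × 9.81 = 12.26 N down at 5.62 m → arm 5.62 m, τ = 12.26 × 5.62 = 68.9 N·m clockwise.
Hanging mass: 3.74 × 9.81 = 36.69 N down at 0.482 m → arm 0.482 m, τ = 36.69 × 0.482 = 17.68 N·m clockwise.
Net load moment about support A = 86.58 N·m clockwise.
Reaction R at support B is upward at 7.68 m, arm 7.68 m → moment R × 7.68 counterclockwise.
Στ = 0 ⇒ R × 7.68 = 86.58 ⇒ R = 11.3 N.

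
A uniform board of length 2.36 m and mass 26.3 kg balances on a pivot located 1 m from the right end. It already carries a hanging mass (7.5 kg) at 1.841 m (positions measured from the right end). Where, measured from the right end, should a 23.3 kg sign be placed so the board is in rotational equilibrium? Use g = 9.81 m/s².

Taking torques about the pivot (at 1 m from the right end):
Beam weight: 26.3 × 9.81 = 258 N down at 1.18 m → arm 0.18 m, τ = 258 × 0.18 = 46.44 N·m counterclockwise.
Hanging mass: 7.5 × 9.81 = 73.58 N down at 1.841 m → arm 0.841 m, τ = 73.58 × 0.841 = 61.88 N·m counterclockwise.
Net moment of existing loads = 108.3 N·m counterclockwise.
The sign weighs 23.3 × 9.81 = 228.6 N and must supply an equal clockwise moment, so its lever arm about the pivot is 108.3 / 228.6 = 0.474 m.
That puts it at 1 − 0.474 = 0.526 m from the right end.

x ≈ 0.526 m from the right end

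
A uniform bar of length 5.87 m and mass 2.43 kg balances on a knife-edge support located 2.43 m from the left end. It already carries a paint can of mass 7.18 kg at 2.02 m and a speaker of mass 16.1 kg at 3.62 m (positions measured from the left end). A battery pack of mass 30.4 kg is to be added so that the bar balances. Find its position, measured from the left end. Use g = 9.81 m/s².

x ≈ 1.86 m from the left end

Sum moments about the knife-edge support (at 2.43 m from the left end) (the support reaction has zero arm there).
Beam weight: 2.43 × 9.81 = 23.84 N down at 2.935 m → arm 0.505 m, τ = 23.84 × 0.505 = 12.04 N·m clockwise.
Paint can: 7.18 × 9.81 = 70.44 N down at 2.02 m → arm 0.41 m, τ = 70.44 × 0.41 = 28.88 N·m counterclockwise.
Speaker: 16.1 × 9.81 = 157.9 N down at 3.62 m → arm 1.19 m, τ = 157.9 × 1.19 = 187.9 N·m clockwise.
Net moment of existing loads = 171.1 N·m clockwise.
The battery pack weighs 30.4 × 9.81 = 298.2 N and must supply an equal counterclockwise moment, so its lever arm about the knife-edge support is 171.1 / 298.2 = 0.574 m.
That puts it at 2.43 − 0.574 = 1.86 m from the left end.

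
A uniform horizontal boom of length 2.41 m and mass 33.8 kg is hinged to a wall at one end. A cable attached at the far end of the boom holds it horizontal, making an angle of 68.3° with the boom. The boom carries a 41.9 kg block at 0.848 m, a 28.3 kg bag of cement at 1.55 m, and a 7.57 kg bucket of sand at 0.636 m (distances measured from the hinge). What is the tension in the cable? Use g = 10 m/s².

Choose the hinge as the axis so the unknown hinge reaction has zero arm there.
Beam weight: 33.8 × 10 = 338 N down at 1.205 m → arm 1.205 m, τ = 338 × 1.205 = 407.3 N·m clockwise.
Block: 41.9 × 10 = 419 N down at 0.848 m → arm 0.848 m, τ = 419 × 0.848 = 355.3 N·m clockwise.
Bag of cement: 28.3 × 10 = 283 N down at 1.55 m → arm 1.55 m, τ = 283 × 1.55 = 438.7 N·m clockwise.
Bucket of sand: 7.57 × 10 = 75.7 N down at 0.636 m → arm 0.636 m, τ = 75.7 × 0.636 = 48.15 N·m clockwise.
Total clockwise load moment = 1249 N·m.
The cable tension T acts at 2.41 m; only its component perpendicular to the boom, T sinθ, produces torque. sin 68.3° = 0.9291.
For rotational equilibrium, T × 2.41 × 0.9291 = 1249, so T = 1249 / 2.239 = 558 N.

T ≈ 558 N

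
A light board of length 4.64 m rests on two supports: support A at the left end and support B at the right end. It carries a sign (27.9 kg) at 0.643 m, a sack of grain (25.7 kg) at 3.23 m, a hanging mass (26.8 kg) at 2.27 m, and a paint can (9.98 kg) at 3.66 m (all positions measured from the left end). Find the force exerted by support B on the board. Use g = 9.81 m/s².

Taking torques about support A:
Sign: 27.9 × 9.81 = 273.7 N down at 0.643 m → arm 0.643 m, τ = 273.7 × 0.643 = 176 N·m clockwise.
Sack of grain: 25.7 × 9.81 = 252.1 N down at 3.23 m → arm 3.23 m, τ = 252.1 × 3.23 = 814.3 N·m clockwise.
Hanging mass: 26.8 × 9.81 = 262.9 N down at 2.27 m → arm 2.27 m, τ = 262.9 × 2.27 = 596.8 N·m clockwise.
Paint can: 9.98 × 9.81 = 97.9 N down at 3.66 m → arm 3.66 m, τ = 97.9 × 3.66 = 358.3 N·m clockwise.
Net load moment about support A = 1945 N·m clockwise.
Reaction R at support B is upward at 4.64 m, arm 4.64 m → moment R × 4.64 counterclockwise.
Στ = 0 ⇒ R × 4.64 = 1945 ⇒ R = 419 N.

R_B ≈ 419 N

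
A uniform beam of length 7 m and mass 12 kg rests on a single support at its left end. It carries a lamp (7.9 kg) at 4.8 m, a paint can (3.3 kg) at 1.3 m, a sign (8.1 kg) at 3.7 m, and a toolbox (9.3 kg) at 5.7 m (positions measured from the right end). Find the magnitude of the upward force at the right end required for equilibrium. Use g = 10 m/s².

About the left end:
Beam weight: 12 × 10 = 120 N down at 3.5 m → arm 3.5 m, τ = 120 × 3.5 = 420 N·m clockwise.
Lamp: 7.9 × 10 = 79 N down at 4.8 m → arm 2.2 m, τ = 79 × 2.2 = 173.8 N·m clockwise.
Paint can: 3.3 × 10 = 33 N down at 1.3 m → arm 5.7 m, τ = 33 × 5.7 = 188.1 N·m clockwise.
Sign: 8.1 × 10 = 81 N down at 3.7 m → arm 3.3 m, τ = 81 × 3.3 = 267.3 N·m clockwise.
Toolbox: 9.3 × 10 = 93 N down at 5.7 m → arm 1.3 m, τ = 93 × 1.3 = 120.9 N·m clockwise.
Net moment of the loads = 1170 N·m clockwise.
The upward force F acts at the right end, arm 7 m, giving F × 7 counterclockwise.
For rotational equilibrium, F × 7 = 1170, so F = 1170 / 7 = 167 N.

F ≈ 167 N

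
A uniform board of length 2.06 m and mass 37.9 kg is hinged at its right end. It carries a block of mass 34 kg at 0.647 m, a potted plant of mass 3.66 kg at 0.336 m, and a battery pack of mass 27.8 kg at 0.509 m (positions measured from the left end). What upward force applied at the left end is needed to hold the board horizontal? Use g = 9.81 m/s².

F ≈ 650 N

Sum moments about the right end (the unknown pivot reaction has zero arm there).
Beam weight: 37.9 × 9.81 = 371.8 N down at 1.03 m → arm 1.03 m, τ = 371.8 × 1.03 = 383 N·m counterclockwise.
Block: 34 × 9.81 = 333.5 N down at 0.647 m → arm 1.413 m, τ = 333.5 × 1.413 = 471.2 N·m counterclockwise.
Potted plant: 3.66 × 9.81 = 35.9 N down at 0.336 m → arm 1.724 m, τ = 35.9 × 1.724 = 61.89 N·m counterclockwise.
Battery pack: 27.8 × 9.81 = 272.7 N down at 0.509 m → arm 1.551 m, τ = 272.7 × 1.551 = 423 N·m counterclockwise.
Net moment of the loads = 1339 N·m counterclockwise.
The upward force F acts at the left end, arm 2.06 m, giving F × 2.06 clockwise.
For rotational equilibrium, F × 2.06 = 1339, so F = 1339 / 2.06 = 650 N.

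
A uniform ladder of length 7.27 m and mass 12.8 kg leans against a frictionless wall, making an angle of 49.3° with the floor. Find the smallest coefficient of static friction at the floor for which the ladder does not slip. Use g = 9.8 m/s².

μ_min ≈ 0.43

Sum moments about the foot of the ladder (the floor normal and friction both act there and drop out).
Ladder weight 12.8×9.8 = 125.4 N acts at 3.635 m along the ladder; its horizontal arm is 3.635·cos49.3° = 2.37 m → τ = 297.2 N·m clockwise.
Wall normal N acts horizontally at the top; its moment arm is the height L sinθ = 7.27·sin49.3° = 5.512 m, counterclockwise.
Στ = 0 ⇒ N × 5.512 = 297.2 ⇒ N = 53.92 N.
ΣFx = 0 ⇒ f = N_wall = 53.92 N. ΣFy = 0 ⇒ N_floor = 125.4 N.
μ_min = f / N_floor = 53.92 / 125.4 = 0.43.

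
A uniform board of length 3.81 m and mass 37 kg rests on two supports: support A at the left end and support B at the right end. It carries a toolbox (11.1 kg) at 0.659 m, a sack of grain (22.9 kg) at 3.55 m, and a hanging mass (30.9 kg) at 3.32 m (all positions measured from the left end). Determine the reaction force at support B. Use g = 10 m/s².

R_B ≈ 687 N

Choose support A as the axis so its reaction then has zero moment arm.
Beam weight: 37 × 10 = 370 N down at 1.905 m → arm 1.905 m, τ = 370 × 1.905 = 704.9 N·m clockwise.
Toolbox: 11.1 × 10 = 111 N down at 0.659 m → arm 0.659 m, τ = 111 × 0.659 = 73.15 N·m clockwise.
Sack of grain: 22.9 × 10 = 229 N down at 3.55 m → arm 3.55 m, τ = 229 × 3.55 = 812.9 N·m clockwise.
Hanging mass: 30.9 × 10 = 309 N down at 3.32 m → arm 3.32 m, τ = 309 × 3.32 = 1026 N·m clockwise.
Net load moment about support A = 2617 N·m clockwise.
Reaction R at support B is upward at 3.81 m, arm 3.81 m → moment R × 3.81 counterclockwise.
Balancing moments: R × 3.81 = 2617, giving R = 687 N.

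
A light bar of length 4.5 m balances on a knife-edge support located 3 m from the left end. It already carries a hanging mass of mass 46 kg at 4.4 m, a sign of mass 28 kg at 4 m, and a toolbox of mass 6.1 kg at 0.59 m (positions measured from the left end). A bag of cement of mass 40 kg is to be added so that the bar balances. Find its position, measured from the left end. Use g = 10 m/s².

x ≈ 1.06 m from the left end

Sum moments about the knife-edge support (at 3 m from the left end) (the support reaction has zero arm there).
Hanging mass: 46 × 10 = 460 N down at 4.4 m → arm 1.4 m, τ = 460 × 1.4 = 644 N·m clockwise.
Sign: 28 × 10 = 280 N down at 4 m → arm 1 m, τ = 280 × 1 = 280 N·m clockwise.
Toolbox: 6.1 × 10 = 61 N down at 0.59 m → arm 2.41 m, τ = 61 × 2.41 = 147 N·m counterclockwise.
Net moment of existing loads = 777 N·m clockwise.
The bag of cement weighs 40 × 10 = 400 N and must supply an equal counterclockwise moment, so its lever arm about the knife-edge support is 777 / 400 = 1.94 m.
That puts it at 3 − 1.94 = 1.06 m from the left end.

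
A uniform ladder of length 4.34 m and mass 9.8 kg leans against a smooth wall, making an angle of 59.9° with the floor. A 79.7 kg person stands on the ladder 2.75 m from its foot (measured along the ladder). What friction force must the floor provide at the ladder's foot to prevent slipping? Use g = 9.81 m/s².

Choose the foot of the ladder as the axis so the floor normal and friction both act there and drop out.
Ladder weight 9.8×9.81 = 96.14 N acts at 2.17 m along the ladder; its horizontal arm is 2.17·cos59.9° = 1.088 m → τ = 104.6 N·m clockwise.
Person: 79.7×9.81 = 781.9 N at 2.75 m → arm 1.379 m → τ = 1078 N·m clockwise.
Wall normal N acts horizontally at the top; its moment arm is the height L sinθ = 4.34·sin59.9° = 3.755 m, counterclockwise.
For rotational equilibrium, N × 3.755 = 1183, so N = 315 N.
ΣFx = 0: friction at the foot balances the wall's push, so f = N_wall = 315 N.

f ≈ 315 N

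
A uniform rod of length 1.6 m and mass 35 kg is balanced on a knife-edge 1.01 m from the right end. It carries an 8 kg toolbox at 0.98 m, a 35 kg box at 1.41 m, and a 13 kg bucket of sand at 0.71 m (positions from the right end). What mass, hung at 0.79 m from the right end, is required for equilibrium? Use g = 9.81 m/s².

Taking torques about the knife-edge (at 1.01 m from the right end):
Beam weight: 35 × 9.81 = 343.4 N down at 0.8 m → arm 0.21 m, τ = 343.4 × 0.21 = 72.11 N·m clockwise.
Toolbox: 8 × 9.81 = 78.48 N down at 0.98 m → arm 0.03 m, τ = 78.48 × 0.03 = 2.354 N·m clockwise.
Box: 35 × 9.81 = 343.4 N down at 1.41 m → arm 0.4 m, τ = 343.4 × 0.4 = 137.4 N·m counterclockwise.
Bucket of sand: 13 × 9.81 = 127.5 N down at 0.71 m → arm 0.3 m, τ = 127.5 × 0.3 = 38.25 N·m clockwise.
Net moment of known loads = 24.69 N·m counterclockwise.
An unknown mass m at 0.79 m has arm 0.22 m; its moment is m·g·0.22 clockwise.
Balancing moments: m × 9.81 × 0.22 = 24.69, giving m = 24.69 / (9.81 × 0.22) = 11.4 kg.

m ≈ 11.4 kg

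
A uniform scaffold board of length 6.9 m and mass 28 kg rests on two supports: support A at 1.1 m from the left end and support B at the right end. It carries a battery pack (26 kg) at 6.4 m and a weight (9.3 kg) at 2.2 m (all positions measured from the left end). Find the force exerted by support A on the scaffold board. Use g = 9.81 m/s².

R_A ≈ 259 N

Take moments about support B.
Beam weight: 28 × 9.81 = 274.7 N down at 3.45 m → arm 3.45 m, τ = 274.7 × 3.45 = 947.7 N·m counterclockwise.
Battery pack: 26 × 9.81 = 255.1 N down at 6.4 m → arm 0.5 m, τ = 255.1 × 0.5 = 127.5 N·m counterclockwise.
Weight: 9.3 × 9.81 = 91.23 N down at 2.2 m → arm 4.7 m, τ = 91.23 × 4.7 = 428.8 N·m counterclockwise.
Net load moment about support B = 1504 N·m counterclockwise.
Reaction R at support A is upward at 1.1 m, arm 5.8 m → moment R × 5.8 clockwise.
For rotational equilibrium, R × 5.8 = 1504, so R = 259 N.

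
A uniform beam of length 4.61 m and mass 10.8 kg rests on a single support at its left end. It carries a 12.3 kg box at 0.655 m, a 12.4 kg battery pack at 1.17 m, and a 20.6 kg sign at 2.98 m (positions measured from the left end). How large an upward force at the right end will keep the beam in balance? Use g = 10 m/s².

About the left end:
Beam weight: 10.8 × 10 = 108 N down at 2.305 m → arm 2.305 m, τ = 108 × 2.305 = 248.9 N·m clockwise.
Box: 12.3 × 10 = 123 N down at 0.655 m → arm 0.655 m, τ = 123 × 0.655 = 80.56 N·m clockwise.
Battery pack: 12.4 × 10 = 124 N down at 1.17 m → arm 1.17 m, τ = 124 × 1.17 = 145.1 N·m clockwise.
Sign: 20.6 × 10 = 206 N down at 2.98 m → arm 2.98 m, τ = 206 × 2.98 = 613.9 N·m clockwise.
Net moment of the loads = 1088 N·m clockwise.
The upward force F acts at the right end, arm 4.61 m, giving F × 4.61 counterclockwise.
Setting net torque to zero: F × 4.61 = 1088 → F = 1088 / 4.61 = 236 N.

F ≈ 236 N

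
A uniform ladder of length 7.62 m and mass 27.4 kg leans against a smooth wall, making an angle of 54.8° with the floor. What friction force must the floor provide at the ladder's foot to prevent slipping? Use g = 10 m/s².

Sum moments about the foot of the ladder (the floor normal and friction both act there and drop out).
Ladder weight 27.4×10 = 274 N acts at 3.81 m along the ladder; its horizontal arm is 3.81·cos54.8° = 2.196 m → τ = 601.7 N·m clockwise.
Wall normal N acts horizontally at the top; its moment arm is the height L sinθ = 7.62·sin54.8° = 6.227 m, counterclockwise.
Στ = 0 ⇒ N × 6.227 = 601.7 ⇒ N = 96.6 N.
ΣFx = 0: friction at the foot balances the wall's push, so f = N_wall = 96.6 N.

f ≈ 96.6 N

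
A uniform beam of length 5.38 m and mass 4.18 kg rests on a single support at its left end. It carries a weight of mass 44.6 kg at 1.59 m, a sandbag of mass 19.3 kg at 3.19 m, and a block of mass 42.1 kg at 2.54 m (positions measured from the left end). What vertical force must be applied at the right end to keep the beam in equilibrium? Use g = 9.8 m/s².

F ≈ 457 N

Choose the left end as the axis so the unknown pivot reaction has zero arm there.
Beam weight: 4.18 × 9.8 = 40.96 N down at 2.69 m → arm 2.69 m, τ = 40.96 × 2.69 = 110.2 N·m clockwise.
Weight: 44.6 × 9.8 = 437.1 N down at 1.59 m → arm 1.59 m, τ = 437.1 × 1.59 = 695 N·m clockwise.
Sandbag: 19.3 × 9.8 = 189.1 N down at 3.19 m → arm 3.19 m, τ = 189.1 × 3.19 = 603.2 N·m clockwise.
Block: 42.1 × 9.8 = 412.6 N down at 2.54 m → arm 2.54 m, τ = 412.6 × 2.54 = 1048 N·m clockwise.
Net moment of the loads = 2456 N·m clockwise.
The upward force F acts at the right end, arm 5.38 m, giving F × 5.38 counterclockwise.
For rotational equilibrium, F × 5.38 = 2456, so F = 2456 / 5.38 = 457 N.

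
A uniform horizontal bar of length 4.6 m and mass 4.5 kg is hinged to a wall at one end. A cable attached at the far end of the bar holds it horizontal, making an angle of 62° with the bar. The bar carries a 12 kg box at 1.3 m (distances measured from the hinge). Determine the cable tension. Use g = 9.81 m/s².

T ≈ 62.7 N

Sum moments about the hinge (the unknown hinge reaction has zero arm there).
Beam weight: 4.5 × 9.81 = 44.15 N down at 2.3 m → arm 2.3 m, τ = 44.15 × 2.3 = 101.5 N·m clockwise.
Box: 12 × 9.81 = 117.7 N down at 1.3 m → arm 1.3 m, τ = 117.7 × 1.3 = 153 N·m clockwise.
Total clockwise load moment = 254.5 N·m.
The cable tension T acts at 4.6 m; only its component perpendicular to the bar, T sinθ, produces torque. sin 62° = 0.8829.
For rotational equilibrium, T × 4.6 × 0.8829 = 254.5, so T = 254.5 / 4.061 = 62.7 N.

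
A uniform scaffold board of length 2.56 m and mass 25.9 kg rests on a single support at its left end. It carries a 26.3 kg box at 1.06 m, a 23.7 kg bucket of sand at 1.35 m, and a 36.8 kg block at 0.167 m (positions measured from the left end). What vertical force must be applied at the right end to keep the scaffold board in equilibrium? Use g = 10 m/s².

About the left end:
Beam weight: 25.9 × 10 = 259 N down at 1.28 m → arm 1.28 m, τ = 259 × 1.28 = 331.5 N·m clockwise.
Box: 26.3 × 10 = 263 N down at 1.06 m → arm 1.06 m, τ = 263 × 1.06 = 278.8 N·m clockwise.
Bucket of sand: 23.7 × 10 = 237 N down at 1.35 m → arm 1.35 m, τ = 237 × 1.35 = 320 N·m clockwise.
Block: 36.8 × 10 = 368 N down at 0.167 m → arm 0.167 m, τ = 368 × 0.167 = 61.46 N·m clockwise.
Net moment of the loads = 991.8 N·m clockwise.
The upward force F acts at the right end, arm 2.56 m, giving F × 2.56 counterclockwise.
Στ = 0 ⇒ F × 2.56 = 991.8 ⇒ F = 991.8 / 2.56 = 387 N.

F ≈ 387 N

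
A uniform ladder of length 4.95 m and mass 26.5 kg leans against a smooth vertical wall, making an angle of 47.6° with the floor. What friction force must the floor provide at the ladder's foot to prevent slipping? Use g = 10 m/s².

f ≈ 121 N

Taking torques about the foot of the ladder:
Ladder weight 26.5×10 = 265 N acts at 2.475 m along the ladder; its horizontal arm is 2.475·cos47.6° = 1.669 m → τ = 442.3 N·m clockwise.
Wall normal N acts horizontally at the top; its moment arm is the height L sinθ = 4.95·sin47.6° = 3.655 m, counterclockwise.
For rotational equilibrium, N × 3.655 = 442.3, so N = 121 N.
ΣFx = 0: friction at the foot balances the wall's push, so f = N_wall = 121 N.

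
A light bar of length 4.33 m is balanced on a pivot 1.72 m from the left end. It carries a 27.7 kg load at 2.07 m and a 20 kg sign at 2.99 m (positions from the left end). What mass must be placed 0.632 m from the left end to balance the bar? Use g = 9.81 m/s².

Taking torques about the pivot (at 1.72 m from the left end):
Load: 27.7 × 9.81 = 271.7 N down at 2.07 m → arm 0.35 m, τ = 271.7 × 0.35 = 95.09 N·m clockwise.
Sign: 20 × 9.81 = 196.2 N down at 2.99 m → arm 1.27 m, τ = 196.2 × 1.27 = 249.2 N·m clockwise.
Net moment of known loads = 344.3 N·m clockwise.
An unknown mass m at 0.632 m has arm 1.088 m; its moment is m·g·1.088 counterclockwise.
Στ = 0 ⇒ m × 9.81 × 1.088 = 344.3 ⇒ m = 344.3 / (9.81 × 1.088) = 32.3 kg.

m ≈ 32.3 kg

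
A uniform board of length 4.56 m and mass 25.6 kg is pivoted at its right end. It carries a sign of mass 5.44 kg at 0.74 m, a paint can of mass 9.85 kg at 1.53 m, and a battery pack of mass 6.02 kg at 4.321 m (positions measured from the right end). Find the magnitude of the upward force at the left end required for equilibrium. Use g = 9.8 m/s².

About the right end:
Beam weight: 25.6 × 9.8 = 250.9 N down at 2.28 m → arm 2.28 m, τ = 250.9 × 2.28 = 572.1 N·m counterclockwise.
Sign: 5.44 × 9.8 = 53.31 N down at 0.74 m → arm 0.74 m, τ = 53.31 × 0.74 = 39.45 N·m counterclockwise.
Paint can: 9.85 × 9.8 = 96.53 N down at 1.53 m → arm 1.53 m, τ = 96.53 × 1.53 = 147.7 N·m counterclockwise.
Battery pack: 6.02 × 9.8 = 59 N down at 4.321 m → arm 4.321 m, τ = 59 × 4.321 = 254.9 N·m counterclockwise.
Net moment of the loads = 1014 N·m counterclockwise.
The upward force F acts at the left end, arm 4.56 m, giving F × 4.56 clockwise.
For rotational equilibrium, F × 4.56 = 1014, so F = 1014 / 4.56 = 222 N.

F ≈ 222 N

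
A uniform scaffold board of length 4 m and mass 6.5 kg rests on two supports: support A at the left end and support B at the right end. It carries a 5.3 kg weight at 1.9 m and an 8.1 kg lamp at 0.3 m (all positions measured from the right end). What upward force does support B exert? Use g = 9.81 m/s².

R_B ≈ 133 N

Taking torques about support A:
Beam weight: 6.5 × 9.81 = 63.77 N down at 2 m → arm 2 m, τ = 63.77 × 2 = 127.5 N·m clockwise.
Weight: 5.3 × 9.81 = 51.99 N down at 1.9 m → arm 2.1 m, τ = 51.99 × 2.1 = 109.2 N·m clockwise.
Lamp: 8.1 × 9.81 = 79.46 N down at 0.3 m → arm 3.7 m, τ = 79.46 × 3.7 = 294 N·m clockwise.
Net load moment about support A = 530.7 N·m clockwise.
Reaction R at support B is upward at 0 m, arm 4 m → moment R × 4 counterclockwise.
Setting net torque to zero: R × 4 = 530.7 → R = 133 N.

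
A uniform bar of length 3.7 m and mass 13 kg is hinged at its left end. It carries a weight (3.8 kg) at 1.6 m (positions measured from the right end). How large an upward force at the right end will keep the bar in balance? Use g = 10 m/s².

About the left end:
Beam weight: 13 × 10 = 130 N down at 1.85 m → arm 1.85 m, τ = 130 × 1.85 = 240.5 N·m clockwise.
Weight: 3.8 × 10 = 38 N down at 1.6 m → arm 2.1 m, τ = 38 × 2.1 = 79.8 N·m clockwise.
Net moment of the loads = 320.3 N·m clockwise.
The upward force F acts at the right end, arm 3.7 m, giving F × 3.7 counterclockwise.
Στ = 0 ⇒ F × 3.7 = 320.3 ⇒ F = 320.3 / 3.7 = 86.6 N.

F ≈ 86.6 N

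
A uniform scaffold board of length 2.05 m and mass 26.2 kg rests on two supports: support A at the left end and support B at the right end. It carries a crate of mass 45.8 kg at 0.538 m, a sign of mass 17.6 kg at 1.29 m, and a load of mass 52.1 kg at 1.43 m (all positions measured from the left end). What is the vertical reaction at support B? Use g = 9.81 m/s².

R_B ≈ 712 N

Choose support A as the axis so its reaction then has zero moment arm.
Beam weight: 26.2 × 9.81 = 257 N down at 1.025 m → arm 1.025 m, τ = 257 × 1.025 = 263.4 N·m clockwise.
Crate: 45.8 × 9.81 = 449.3 N down at 0.538 m → arm 0.538 m, τ = 449.3 × 0.538 = 241.7 N·m clockwise.
Sign: 17.6 × 9.81 = 172.7 N down at 1.29 m → arm 1.29 m, τ = 172.7 × 1.29 = 222.8 N·m clockwise.
Load: 52.1 × 9.81 = 511.1 N down at 1.43 m → arm 1.43 m, τ = 511.1 × 1.43 = 730.9 N·m clockwise.
Net load moment about support A = 1459 N·m clockwise.
Reaction R at support B is upward at 2.05 m, arm 2.05 m → moment R × 2.05 counterclockwise.
Setting net torque to zero: R × 2.05 = 1459 → R = 712 N.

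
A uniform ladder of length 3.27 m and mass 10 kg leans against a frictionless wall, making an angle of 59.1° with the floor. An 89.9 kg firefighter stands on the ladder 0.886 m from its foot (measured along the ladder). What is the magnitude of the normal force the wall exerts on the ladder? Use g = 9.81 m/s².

About the foot of the ladder:
Ladder weight 10×9.81 = 98.1 N acts at 1.635 m along the ladder; its horizontal arm is 1.635·cos59.1° = 0.8396 m → τ = 82.36 N·m clockwise.
Firefighter: 89.9×9.81 = 881.9 N at 0.886 m → arm 0.455 m → τ = 401.3 N·m clockwise.
Wall normal N acts horizontally at the top; its moment arm is the height L sinθ = 3.27·sin59.1° = 2.806 m, counterclockwise.
Setting net torque to zero: N × 2.806 = 483.7 → N = 172 N.

N_wall ≈ 172 N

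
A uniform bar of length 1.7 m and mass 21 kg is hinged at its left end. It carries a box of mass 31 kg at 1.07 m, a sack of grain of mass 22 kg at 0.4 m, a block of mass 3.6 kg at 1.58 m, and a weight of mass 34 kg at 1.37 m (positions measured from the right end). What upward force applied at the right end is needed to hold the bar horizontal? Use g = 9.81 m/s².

F ≈ 448 N

About the left end:
Beam weight: 21 × 9.81 = 206 N down at 0.85 m → arm 0.85 m, τ = 206 × 0.85 = 175.1 N·m clockwise.
Box: 31 × 9.81 = 304.1 N down at 1.07 m → arm 0.63 m, τ = 304.1 × 0.63 = 191.6 N·m clockwise.
Sack of grain: 22 × 9.81 = 215.8 N down at 0.4 m → arm 1.3 m, τ = 215.8 × 1.3 = 280.5 N·m clockwise.
Block: 3.6 × 9.81 = 35.32 N down at 1.58 m → arm 0.12 m, τ = 35.32 × 0.12 = 4.238 N·m clockwise.
Weight: 34 × 9.81 = 333.5 N down at 1.37 m → arm 0.33 m, τ = 333.5 × 0.33 = 110.1 N·m clockwise.
Net moment of the loads = 761.5 N·m clockwise.
The upward force F acts at the right end, arm 1.7 m, giving F × 1.7 counterclockwise.
Balancing moments: F × 1.7 = 761.5, giving F = 761.5 / 1.7 = 448 N.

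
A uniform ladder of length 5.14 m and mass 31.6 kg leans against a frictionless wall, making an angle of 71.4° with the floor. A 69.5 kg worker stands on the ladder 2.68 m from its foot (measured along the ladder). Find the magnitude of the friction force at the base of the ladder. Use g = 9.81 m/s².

f ≈ 172 N

Choose the foot of the ladder as the axis so the floor normal and friction both act there and drop out.
Ladder weight 31.6×9.81 = 310 N acts at 2.57 m along the ladder; its horizontal arm is 2.57·cos71.4° = 0.8197 m → τ = 254.1 N·m clockwise.
Worker: 69.5×9.81 = 681.8 N at 2.68 m → arm 0.8548 m → τ = 582.8 N·m clockwise.
Wall normal N acts horizontally at the top; its moment arm is the height L sinθ = 5.14·sin71.4° = 4.872 m, counterclockwise.
Balancing moments: N × 4.872 = 836.9, giving N = 172 N.
ΣFx = 0: friction at the foot balances the wall's push, so f = N_wall = 172 N.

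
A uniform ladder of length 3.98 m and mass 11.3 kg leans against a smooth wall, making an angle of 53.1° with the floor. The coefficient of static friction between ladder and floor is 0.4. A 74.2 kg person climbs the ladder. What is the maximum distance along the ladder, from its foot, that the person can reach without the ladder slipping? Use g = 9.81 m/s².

Sum moments about the foot of the ladder (the floor normal and friction both act there and drop out).
Ladder weight 11.3×9.81 = 110.9 N acts at 1.99 m along the ladder; its horizontal arm is 1.99·cos53.1° = 1.195 m → τ = 132.5 N·m clockwise.
Person weight 74.2×9.81 = 727.9 N at distance d → arm d·cos53.1° → τ = 727.9·d·0.6004 clockwise.
Wall normal N at the top has arm L sinθ = 3.183 m counterclockwise, so Στ = 0 gives N·3.183 = 132.5 + 437·d.
ΣFy = 0 ⇒ N_floor = 838.8 N, so the maximum friction is μ_s·N_floor = 0.4×838.8 = 335.5 N. ΣFx = 0 ⇒ N_wall = f, so at the slipping point N = 335.5 N.
Substituting: 335.5×3.183 = 132.5 + 437·d ⇒ d = (1068 − 132.5) / 437 = 2.14 m.

d ≈ 2.14 m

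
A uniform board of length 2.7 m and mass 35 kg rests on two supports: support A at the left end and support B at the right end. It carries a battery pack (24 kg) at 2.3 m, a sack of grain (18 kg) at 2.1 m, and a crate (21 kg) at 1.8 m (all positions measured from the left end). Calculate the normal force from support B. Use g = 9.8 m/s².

R_B ≈ 646 N

Take moments about support A.
Beam weight: 35 × 9.8 = 343 N down at 1.35 m → arm 1.35 m, τ = 343 × 1.35 = 463.1 N·m clockwise.
Battery pack: 24 × 9.8 = 235.2 N down at 2.3 m → arm 2.3 m, τ = 235.2 × 2.3 = 541 N·m clockwise.
Sack of grain: 18 × 9.8 = 176.4 N down at 2.1 m → arm 2.1 m, τ = 176.4 × 2.1 = 370.4 N·m clockwise.
Crate: 21 × 9.8 = 205.8 N down at 1.8 m → arm 1.8 m, τ = 205.8 × 1.8 = 370.4 N·m clockwise.
Net load moment about support A = 1745 N·m clockwise.
Reaction R at support B is upward at 2.7 m, arm 2.7 m → moment R × 2.7 counterclockwise.
Στ = 0 ⇒ R × 2.7 = 1745 ⇒ R = 646 N.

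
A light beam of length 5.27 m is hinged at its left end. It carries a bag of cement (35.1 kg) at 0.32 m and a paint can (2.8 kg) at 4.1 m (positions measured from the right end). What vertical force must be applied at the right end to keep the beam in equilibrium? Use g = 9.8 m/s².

F ≈ 329 N

Choose the left end as the axis so the unknown pivot reaction has zero arm there.
Bag of cement: 35.1 × 9.8 = 344 N down at 0.32 m → arm 4.95 m, τ = 344 × 4.95 = 1703 N·m clockwise.
Paint can: 2.8 × 9.8 = 27.44 N down at 4.1 m → arm 1.17 m, τ = 27.44 × 1.17 = 32.1 N·m clockwise.
Net moment of the loads = 1735 N·m clockwise.
The upward force F acts at the right end, arm 5.27 m, giving F × 5.27 counterclockwise.
For rotational equilibrium, F × 5.27 = 1735, so F = 1735 / 5.27 = 329 N.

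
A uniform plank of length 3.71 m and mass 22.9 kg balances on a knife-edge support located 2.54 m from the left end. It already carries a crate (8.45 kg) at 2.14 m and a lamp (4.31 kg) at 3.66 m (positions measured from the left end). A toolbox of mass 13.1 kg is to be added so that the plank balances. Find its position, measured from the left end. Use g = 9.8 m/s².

Sum moments about the knife-edge support (at 2.54 m from the left end) (the support reaction has zero arm there).
Beam weight: 22.9 × 9.8 = 224.4 N down at 1.855 m → arm 0.685 m, τ = 224.4 × 0.685 = 153.7 N·m counterclockwise.
Crate: 8.45 × 9.8 = 82.81 N down at 2.14 m → arm 0.4 m, τ = 82.81 × 0.4 = 33.12 N·m counterclockwise.
Lamp: 4.31 × 9.8 = 42.24 N down at 3.66 m → arm 1.12 m, τ = 42.24 × 1.12 = 47.31 N·m clockwise.
Net moment of existing loads = 139.5 N·m counterclockwise.
The toolbox weighs 13.1 × 9.8 = 128.4 N and must supply an equal clockwise moment, so its lever arm about the knife-edge support is 139.5 / 128.4 = 1.09 m.
That puts it at 2.54 + 1.09 = 3.63 m from the left end.

x ≈ 3.63 m from the left end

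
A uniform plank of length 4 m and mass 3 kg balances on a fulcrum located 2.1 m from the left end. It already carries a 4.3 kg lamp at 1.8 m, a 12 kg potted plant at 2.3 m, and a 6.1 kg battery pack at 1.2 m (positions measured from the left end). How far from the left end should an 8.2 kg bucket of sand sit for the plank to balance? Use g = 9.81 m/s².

x ≈ 2.67 m from the left end

Taking torques about the fulcrum (at 2.1 m from the left end):
Beam weight: 3 × 9.81 = 29.43 N down at 2 m → arm 0.1 m, τ = 29.43 × 0.1 = 2.943 N·m counterclockwise.
Lamp: 4.3 × 9.81 = 42.18 N down at 1.8 m → arm 0.3 m, τ = 42.18 × 0.3 = 12.65 N·m counterclockwise.
Potted plant: 12 × 9.81 = 117.7 N down at 2.3 m → arm 0.2 m, τ = 117.7 × 0.2 = 23.54 N·m clockwise.
Battery pack: 6.1 × 9.81 = 59.84 N down at 1.2 m → arm 0.9 m, τ = 59.84 × 0.9 = 53.86 N·m counterclockwise.
Net moment of existing loads = 45.91 N·m counterclockwise.
The bucket of sand weighs 8.2 × 9.81 = 80.44 N and must supply an equal clockwise moment, so its lever arm about the fulcrum is 45.91 / 80.44 = 0.571 m.
That puts it at 2.1 + 0.571 = 2.67 m from the left end.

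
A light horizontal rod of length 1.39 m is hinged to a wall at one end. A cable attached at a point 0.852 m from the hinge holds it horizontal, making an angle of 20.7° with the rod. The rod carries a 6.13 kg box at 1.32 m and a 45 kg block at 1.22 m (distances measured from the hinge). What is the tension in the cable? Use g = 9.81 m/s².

T ≈ 2050 N

Take moments about the hinge.
Box: 6.13 × 9.81 = 60.14 N down at 1.32 m → arm 1.32 m, τ = 60.14 × 1.32 = 79.38 N·m clockwise.
Block: 45 × 9.81 = 441.5 N down at 1.22 m → arm 1.22 m, τ = 441.5 × 1.22 = 538.6 N·m clockwise.
Total clockwise load moment = 618 N·m.
The cable tension T acts at 0.852 m; only its component perpendicular to the rod, T sinθ, produces torque. sin 20.7° = 0.3535.
Στ = 0 ⇒ T × 0.852 × 0.3535 = 618 ⇒ T = 618 / 0.3012 = 2050 N.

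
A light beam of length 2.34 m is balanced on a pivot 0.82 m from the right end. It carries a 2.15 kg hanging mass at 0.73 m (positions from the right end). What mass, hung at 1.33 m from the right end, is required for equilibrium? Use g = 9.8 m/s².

m ≈ 0.379 kg

Choose the pivot (at 0.82 m from the right end) as the axis so the support reaction has zero arm there.
Hanging mass: 2.15 × 9.8 = 21.07 N down at 0.73 m → arm 0.09 m, τ = 21.07 × 0.09 = 1.896 N·m clockwise.
Net moment of known loads = 1.896 N·m clockwise.
An unknown mass m at 1.33 m has arm 0.51 m; its moment is m·g·0.51 counterclockwise.
Balancing moments: m × 9.8 × 0.51 = 1.896, giving m = 1.896 / (9.8 × 0.51) = 0.379 kg.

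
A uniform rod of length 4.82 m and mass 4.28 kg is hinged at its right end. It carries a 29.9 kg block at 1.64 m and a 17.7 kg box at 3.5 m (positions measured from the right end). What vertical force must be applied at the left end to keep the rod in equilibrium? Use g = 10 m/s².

F ≈ 252 N

About the right end:
Beam weight: 4.28 × 10 = 42.8 N down at 2.41 m → arm 2.41 m, τ = 42.8 × 2.41 = 103.1 N·m counterclockwise.
Block: 29.9 × 10 = 299 N down at 1.64 m → arm 1.64 m, τ = 299 × 1.64 = 490.4 N·m counterclockwise.
Box: 17.7 × 10 = 177 N down at 3.5 m → arm 3.5 m, τ = 177 × 3.5 = 619.5 N·m counterclockwise.
Net moment of the loads = 1213 N·m counterclockwise.
The upward force F acts at the left end, arm 4.82 m, giving F × 4.82 clockwise.
Balancing moments: F × 4.82 = 1213, giving F = 1213 / 4.82 = 252 N.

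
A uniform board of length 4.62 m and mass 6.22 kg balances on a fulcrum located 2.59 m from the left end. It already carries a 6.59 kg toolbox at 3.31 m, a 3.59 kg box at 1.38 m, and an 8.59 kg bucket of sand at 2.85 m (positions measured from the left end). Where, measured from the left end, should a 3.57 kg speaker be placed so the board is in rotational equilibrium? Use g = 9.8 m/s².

Choose the fulcrum (at 2.59 m from the left end) as the axis so the support reaction has zero arm there.
Beam weight: 6.22 × 9.8 = 60.96 N down at 2.31 m → arm 0.28 m, τ = 60.96 × 0.28 = 17.07 N·m counterclockwise.
Toolbox: 6.59 × 9.8 = 64.58 N down at 3.31 m → arm 0.72 m, τ = 64.58 × 0.72 = 46.5 N·m clockwise.
Box: 3.59 × 9.8 = 35.18 N down at 1.38 m → arm 1.21 m, τ = 35.18 × 1.21 = 42.57 N·m counterclockwise.
Bucket of sand: 8.59 × 9.8 = 84.18 N down at 2.85 m → arm 0.26 m, τ = 84.18 × 0.26 = 21.89 N·m clockwise.
Net moment of existing loads = 8.75 N·m clockwise.
The speaker weighs 3.57 × 9.8 = 34.99 N and must supply an equal counterclockwise moment, so its lever arm about the fulcrum is 8.75 / 34.99 = 0.25 m.
That puts it at 2.59 − 0.25 = 2.34 m from the left end.

x ≈ 2.34 m from the left end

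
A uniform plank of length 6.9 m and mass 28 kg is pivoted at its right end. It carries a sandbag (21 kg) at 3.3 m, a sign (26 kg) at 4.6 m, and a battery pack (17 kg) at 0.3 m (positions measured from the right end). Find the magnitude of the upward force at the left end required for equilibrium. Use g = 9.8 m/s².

F ≈ 413 N

About the right end:
Beam weight: 28 × 9.8 = 274.4 N down at 3.45 m → arm 3.45 m, τ = 274.4 × 3.45 = 946.7 N·m counterclockwise.
Sandbag: 21 × 9.8 = 205.8 N down at 3.3 m → arm 3.3 m, τ = 205.8 × 3.3 = 679.1 N·m counterclockwise.
Sign: 26 × 9.8 = 254.8 N down at 4.6 m → arm 4.6 m, τ = 254.8 × 4.6 = 1172 N·m counterclockwise.
Battery pack: 17 × 9.8 = 166.6 N down at 0.3 m → arm 0.3 m, τ = 166.6 × 0.3 = 49.98 N·m counterclockwise.
Net moment of the loads = 2848 N·m counterclockwise.
The upward force F acts at the left end, arm 6.9 m, giving F × 6.9 clockwise.
For rotational equilibrium, F × 6.9 = 2848, so F = 2848 / 6.9 = 413 N.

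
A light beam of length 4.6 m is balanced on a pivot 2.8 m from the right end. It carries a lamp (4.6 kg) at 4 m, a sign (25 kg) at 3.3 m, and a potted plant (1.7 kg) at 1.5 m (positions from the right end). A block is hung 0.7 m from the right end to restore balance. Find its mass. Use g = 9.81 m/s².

m ≈ 7.53 kg

Take moments about the pivot (at 2.8 m from the right end).
Lamp: 4.6 × 9.81 = 45.13 N down at 4 m → arm 1.2 m, τ = 45.13 × 1.2 = 54.16 N·m counterclockwise.
Sign: 25 × 9.81 = 245.2 N down at 3.3 m → arm 0.5 m, τ = 245.2 × 0.5 = 122.6 N·m counterclockwise.
Potted plant: 1.7 × 9.81 = 16.68 N down at 1.5 m → arm 1.3 m, τ = 16.68 × 1.3 = 21.68 N·m clockwise.
Net moment of known loads = 155.1 N·m counterclockwise.
An unknown mass m at 0.7 m has arm 2.1 m; its moment is m·g·2.1 clockwise.
Balancing moments: m × 9.81 × 2.1 = 155.1, giving m = 155.1 / (9.81 × 2.1) = 7.53 kg.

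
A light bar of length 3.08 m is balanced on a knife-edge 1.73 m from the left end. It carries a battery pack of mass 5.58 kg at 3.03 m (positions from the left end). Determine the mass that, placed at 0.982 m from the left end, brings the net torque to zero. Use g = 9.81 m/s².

Taking torques about the knife-edge (at 1.73 m from the left end):
Battery pack: 5.58 × 9.81 = 54.74 N down at 3.03 m → arm 1.3 m, τ = 54.74 × 1.3 = 71.16 N·m clockwise.
Net moment of known loads = 71.16 N·m clockwise.
An unknown mass m at 0.982 m has arm 0.748 m; its moment is m·g·0.748 counterclockwise.
Setting net torque to zero: m × 9.81 × 0.748 = 71.16 → m = 71.16 / (9.81 × 0.748) = 9.7 kg.

m ≈ 9.7 kg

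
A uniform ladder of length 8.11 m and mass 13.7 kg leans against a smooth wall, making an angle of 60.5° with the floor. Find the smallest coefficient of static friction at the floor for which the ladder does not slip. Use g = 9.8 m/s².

μ_min ≈ 0.283

Sum moments about the foot of the ladder (the floor normal and friction both act there and drop out).
Ladder weight 13.7×9.8 = 134.3 N acts at 4.055 m along the ladder; its horizontal arm is 4.055·cos60.5° = 1.997 m → τ = 268.2 N·m clockwise.
Wall normal N acts horizontally at the top; its moment arm is the height L sinθ = 8.11·sin60.5° = 7.059 m, counterclockwise.
Balancing moments: N × 7.059 = 268.2, giving N = 37.99 N.
ΣFx = 0 ⇒ f = N_wall = 37.99 N. ΣFy = 0 ⇒ N_floor = 134.3 N.
μ_min = f / N_floor = 37.99 / 134.3 = 0.283.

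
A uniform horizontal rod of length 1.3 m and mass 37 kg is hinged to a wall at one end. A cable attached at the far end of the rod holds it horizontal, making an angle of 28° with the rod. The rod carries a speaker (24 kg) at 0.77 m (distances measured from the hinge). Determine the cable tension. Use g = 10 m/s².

Sum moments about the hinge (the unknown hinge reaction has zero arm there).
Beam weight: 37 × 10 = 370 N down at 0.65 m → arm 0.65 m, τ = 370 × 0.65 = 240.5 N·m clockwise.
Speaker: 24 × 10 = 240 N down at 0.77 m → arm 0.77 m, τ = 240 × 0.77 = 184.8 N·m clockwise.
Total clockwise load moment = 425.3 N·m.
The cable tension T acts at 1.3 m; only its component perpendicular to the rod, T sinθ, produces torque. sin 28° = 0.4695.
Στ = 0 ⇒ T × 1.3 × 0.4695 = 425.3 ⇒ T = 425.3 / 0.6103 = 697 N.

T ≈ 697 N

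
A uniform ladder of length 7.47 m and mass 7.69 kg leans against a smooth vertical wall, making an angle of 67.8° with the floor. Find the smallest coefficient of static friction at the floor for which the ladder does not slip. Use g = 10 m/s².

μ_min ≈ 0.204

Sum moments about the foot of the ladder (the floor normal and friction both act there and drop out).
Ladder weight 7.69×10 = 76.9 N acts at 3.735 m along the ladder; its horizontal arm is 3.735·cos67.8° = 1.411 m → τ = 108.5 N·m clockwise.
Wall normal N acts horizontally at the top; its moment arm is the height L sinθ = 7.47·sin67.8° = 6.916 m, counterclockwise.
For rotational equilibrium, N × 6.916 = 108.5, so N = 15.69 N.
ΣFx = 0 ⇒ f = N_wall = 15.69 N. ΣFy = 0 ⇒ N_floor = 76.9 N.
μ_min = f / N_floor = 15.69 / 76.9 = 0.204.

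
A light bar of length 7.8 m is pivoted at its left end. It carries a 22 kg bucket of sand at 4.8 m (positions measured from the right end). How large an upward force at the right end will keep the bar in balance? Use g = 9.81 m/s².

F ≈ 83 N

About the left end:
Bucket of sand: 22 × 9.81 = 215.8 N down at 4.8 m → arm 3 m, τ = 215.8 × 3 = 647.4 N·m clockwise.
Net moment of the loads = 647.4 N·m clockwise.
The upward force F acts at the right end, arm 7.8 m, giving F × 7.8 counterclockwise.
Στ = 0 ⇒ F × 7.8 = 647.4 ⇒ F = 647.4 / 7.8 = 83 N.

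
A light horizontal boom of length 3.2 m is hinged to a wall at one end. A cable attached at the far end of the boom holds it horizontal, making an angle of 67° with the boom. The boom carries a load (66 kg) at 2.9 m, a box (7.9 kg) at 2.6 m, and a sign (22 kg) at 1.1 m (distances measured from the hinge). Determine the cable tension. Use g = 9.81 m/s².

T ≈ 786 N

About the hinge:
Load: 66 × 9.81 = 647.5 N down at 2.9 m → arm 2.9 m, τ = 647.5 × 2.9 = 1878 N·m clockwise.
Box: 7.9 × 9.81 = 77.5 N down at 2.6 m → arm 2.6 m, τ = 77.5 × 2.6 = 201.5 N·m clockwise.
Sign: 22 × 9.81 = 215.8 N down at 1.1 m → arm 1.1 m, τ = 215.8 × 1.1 = 237.4 N·m clockwise.
Total clockwise load moment = 2317 N·m.
The cable tension T acts at 3.2 m; only its component perpendicular to the boom, T sinθ, produces torque. sin 67° = 0.9205.
Balancing moments: T × 3.2 × 0.9205 = 2317, giving T = 2317 / 2.946 = 786 N.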